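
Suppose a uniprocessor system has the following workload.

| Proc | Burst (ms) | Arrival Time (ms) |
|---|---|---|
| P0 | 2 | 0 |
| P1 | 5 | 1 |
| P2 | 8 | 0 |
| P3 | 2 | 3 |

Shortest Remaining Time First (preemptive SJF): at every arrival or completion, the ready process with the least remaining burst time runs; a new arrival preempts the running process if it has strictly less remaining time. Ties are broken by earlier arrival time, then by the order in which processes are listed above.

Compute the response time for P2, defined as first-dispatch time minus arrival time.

9

Gantt: | P0 0-2 | P1 2-3 | P3 3-5 | P1 5-9 | P2 9-17 |
Completion: P0=2  P1=9  P2=17  P3=5
Turnaround (C−A): P0=2  P1=8  P2=17  P3=2
Response(P2) = first start − arrival = 9 − 0 = 9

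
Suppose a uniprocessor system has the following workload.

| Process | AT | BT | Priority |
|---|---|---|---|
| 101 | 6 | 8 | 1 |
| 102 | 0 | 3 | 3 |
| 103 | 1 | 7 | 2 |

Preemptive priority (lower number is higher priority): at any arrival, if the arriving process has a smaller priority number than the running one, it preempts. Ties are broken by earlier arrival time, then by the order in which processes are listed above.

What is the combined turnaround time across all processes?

41

Gantt: | 102 0-1 | 103 1-6 | 101 6-14 | 103 14-16 | 102 16-18 |
Completion: 101=14  102=18  103=16
Turnaround = completion − arrival: 101=8, 102=18, 103=15
Total turnaround = 8 + 18 + 15 = 41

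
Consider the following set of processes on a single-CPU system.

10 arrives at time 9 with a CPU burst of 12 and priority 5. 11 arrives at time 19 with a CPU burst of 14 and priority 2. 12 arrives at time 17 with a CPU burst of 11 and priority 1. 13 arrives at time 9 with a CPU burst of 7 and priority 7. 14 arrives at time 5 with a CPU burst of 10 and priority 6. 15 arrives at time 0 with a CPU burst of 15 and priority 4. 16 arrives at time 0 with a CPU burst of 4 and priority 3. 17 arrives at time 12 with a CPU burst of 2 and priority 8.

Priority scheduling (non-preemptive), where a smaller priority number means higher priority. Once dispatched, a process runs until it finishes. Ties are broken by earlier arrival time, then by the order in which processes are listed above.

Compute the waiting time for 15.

Gantt: | 16 0-4 | 15 4-19 | 12 19-30 | 11 30-44 | 10 44-56 | 14 56-66 | 13 66-73 | 17 73-75 |
Completion: 10=56  11=44  12=30  13=73  14=66  15=19  16=4  17=75
Turnaround (C−A): 10=47  11=25  12=13  13=64  14=61  15=19  16=4  17=63
Waiting(15) = turnaround − burst = 19 − 15 = 4

4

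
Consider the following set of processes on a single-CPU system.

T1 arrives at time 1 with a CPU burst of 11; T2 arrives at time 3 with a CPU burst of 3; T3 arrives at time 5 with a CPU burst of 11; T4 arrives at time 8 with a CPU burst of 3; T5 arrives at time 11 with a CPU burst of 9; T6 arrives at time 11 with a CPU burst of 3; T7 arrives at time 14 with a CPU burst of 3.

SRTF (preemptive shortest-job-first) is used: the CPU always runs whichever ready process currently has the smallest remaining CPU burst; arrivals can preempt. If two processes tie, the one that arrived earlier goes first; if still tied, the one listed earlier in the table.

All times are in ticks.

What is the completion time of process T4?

11

Schedule: | idle 0-1 | T1 1-3 | T2 3-6 | T1 6-8 | T4 8-11 | T6 11-14 | T7 14-17 | T1 17-24 | T5 24-33 | T3 33-44 |
Completion: T1=24  T2=6  T3=44  T4=11  T5=33  T6=14  T7=17
Turnaround (C−A): T1=23  T2=3  T3=39  T4=3  T5=22  T6=3  T7=3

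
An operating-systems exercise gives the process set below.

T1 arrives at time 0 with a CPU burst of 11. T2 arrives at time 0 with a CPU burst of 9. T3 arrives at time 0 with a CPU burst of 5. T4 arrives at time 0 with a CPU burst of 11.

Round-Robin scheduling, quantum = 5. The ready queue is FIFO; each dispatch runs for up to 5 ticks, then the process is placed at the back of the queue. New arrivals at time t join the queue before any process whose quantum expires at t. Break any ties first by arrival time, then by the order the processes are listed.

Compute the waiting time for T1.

24

Timeline: | T1 0-5 | T2 5-10 | T3 10-15 | T4 15-20 | T1 20-25 | T2 25-29 | T4 29-34 | T1 34-35 | T4 35-36 |
Completion: T1=35  T2=29  T3=15  T4=36
Waiting(T1) = turnaround − burst = 35 − 11 = 24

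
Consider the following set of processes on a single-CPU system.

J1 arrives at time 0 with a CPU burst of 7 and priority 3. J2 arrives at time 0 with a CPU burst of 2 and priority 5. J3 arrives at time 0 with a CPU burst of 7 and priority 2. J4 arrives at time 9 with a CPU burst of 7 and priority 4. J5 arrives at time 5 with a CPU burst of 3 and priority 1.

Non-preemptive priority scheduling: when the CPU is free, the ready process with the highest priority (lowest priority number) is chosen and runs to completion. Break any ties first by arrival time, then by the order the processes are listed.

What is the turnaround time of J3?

7

Timeline: | J3 0-7 | J5 7-10 | J1 10-17 | J4 17-24 | J2 24-26 |
Completion: J1=17  J2=26  J3=7  J4=24  J5=10
Turnaround (C−A): J1=17  J2=26  J3=7  J4=15  J5=5
Turnaround(J3) = completion − arrival = 7 − 0 = 7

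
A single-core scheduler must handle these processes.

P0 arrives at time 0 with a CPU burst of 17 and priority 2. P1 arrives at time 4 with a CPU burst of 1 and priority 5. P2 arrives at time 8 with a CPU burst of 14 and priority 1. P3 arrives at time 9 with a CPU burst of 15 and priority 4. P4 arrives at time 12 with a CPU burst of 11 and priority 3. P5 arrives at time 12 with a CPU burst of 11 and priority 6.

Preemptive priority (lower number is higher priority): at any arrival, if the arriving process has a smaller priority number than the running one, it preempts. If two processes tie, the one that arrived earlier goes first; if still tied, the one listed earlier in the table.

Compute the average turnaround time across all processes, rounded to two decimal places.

Timeline: | P0 0-8 | P2 8-22 | P0 22-31 | P4 31-42 | P3 42-57 | P1 57-58 | P5 58-69 |
Completion: P0=31  P1=58  P2=22  P3=57  P4=42  P5=69
Turnaround (C−A): P0=31  P1=54  P2=14  P3=48  P4=30  P5=57
Turnaround times: P0=31, P1=54, P2=14, P3=48, P4=30, P5=57
Average turnaround = (31+54+14+48+30+57) / 6 = 234/6 = 39.00

39.00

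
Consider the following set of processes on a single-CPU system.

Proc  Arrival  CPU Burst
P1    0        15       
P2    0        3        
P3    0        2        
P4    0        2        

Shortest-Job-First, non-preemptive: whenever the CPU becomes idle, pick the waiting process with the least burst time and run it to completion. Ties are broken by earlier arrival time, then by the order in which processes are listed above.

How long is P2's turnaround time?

7

Gantt: | P3 0-2 | P4 2-4 | P2 4-7 | P1 7-22 |
Completion: P1=22  P2=7  P3=2  P4=4
Turnaround(P2) = completion − arrival = 7 − 0 = 7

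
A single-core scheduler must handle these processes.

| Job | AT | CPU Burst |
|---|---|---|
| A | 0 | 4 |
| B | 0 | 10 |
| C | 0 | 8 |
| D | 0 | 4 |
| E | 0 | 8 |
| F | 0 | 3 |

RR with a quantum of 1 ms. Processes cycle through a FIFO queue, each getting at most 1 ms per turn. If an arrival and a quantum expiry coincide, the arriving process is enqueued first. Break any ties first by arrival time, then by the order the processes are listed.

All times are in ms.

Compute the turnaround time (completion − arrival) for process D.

22

Gantt: | A 0-1 | B 1-2 | C 2-3 | D 3-4 | E 4-5 | F 5-6 | A 6-7 | B 7-8 | C 8-9 | D 9-10 | E 10-11 | F 11-12 | A 12-13 | B 13-14 | C 14-15 | D 15-16 | E 16-17 | F 17-18 | A 18-19 | B 19-20 | C 20-21 | D 21-22 | E 22-23 | B 23-24 | C 24-25 | E 25-26 | B 26-27 | C 27-28 | E 28-29 | B 29-30 | C 30-31 | E 31-32 | B 32-33 | C 33-34 | E 34-35 | B 35-37 |
Completion: A=19  B=37  C=34  D=22  E=35  F=18
Turnaround (C−A): A=19  B=37  C=34  D=22  E=35  F=18
Turnaround(D) = completion − arrival = 22 − 0 = 22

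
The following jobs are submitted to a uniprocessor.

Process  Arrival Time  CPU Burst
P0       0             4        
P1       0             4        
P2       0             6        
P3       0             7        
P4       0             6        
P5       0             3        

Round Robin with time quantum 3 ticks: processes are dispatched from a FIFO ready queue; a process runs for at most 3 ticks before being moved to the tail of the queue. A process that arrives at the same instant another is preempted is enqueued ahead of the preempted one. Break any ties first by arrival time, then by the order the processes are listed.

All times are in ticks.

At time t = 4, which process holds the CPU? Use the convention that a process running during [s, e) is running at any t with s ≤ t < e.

P1

Timeline: | P0 0-3 | P1 3-6 | P2 6-9 | P3 9-12 | P4 12-15 | P5 15-18 | P0 18-19 | P1 19-20 | P2 20-23 | P3 23-26 | P4 26-29 | P3 29-30 |
Completion: P0=19  P1=20  P2=23  P3=30  P4=29  P5=18
Turnaround (C−A): P0=19  P1=20  P2=23  P3=30  P4=29  P5=18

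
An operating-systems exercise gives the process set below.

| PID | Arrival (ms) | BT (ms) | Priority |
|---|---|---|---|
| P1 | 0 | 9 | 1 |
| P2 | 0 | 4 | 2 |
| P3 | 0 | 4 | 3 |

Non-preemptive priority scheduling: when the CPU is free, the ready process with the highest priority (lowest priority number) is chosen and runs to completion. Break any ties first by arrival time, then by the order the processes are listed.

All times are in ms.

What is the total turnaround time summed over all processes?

39

Gantt: | P1 0-9 | P2 9-13 | P3 13-17 |
Completion: P1=9  P2=13  P3=17
Turnaround = completion − arrival: P1=9, P2=13, P3=17
Total turnaround = 9 + 13 + 17 = 39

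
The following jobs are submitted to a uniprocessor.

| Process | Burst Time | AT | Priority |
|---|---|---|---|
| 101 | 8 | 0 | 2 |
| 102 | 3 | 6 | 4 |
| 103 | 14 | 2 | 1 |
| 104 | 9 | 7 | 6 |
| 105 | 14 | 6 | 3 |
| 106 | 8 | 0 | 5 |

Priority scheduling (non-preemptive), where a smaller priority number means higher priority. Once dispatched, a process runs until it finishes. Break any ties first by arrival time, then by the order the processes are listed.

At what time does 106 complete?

47

Schedule: | 101 0-8 | 103 8-22 | 105 22-36 | 102 36-39 | 106 39-47 | 104 47-56 |
Completion: 101=8  102=39  103=22  104=56  105=36  106=47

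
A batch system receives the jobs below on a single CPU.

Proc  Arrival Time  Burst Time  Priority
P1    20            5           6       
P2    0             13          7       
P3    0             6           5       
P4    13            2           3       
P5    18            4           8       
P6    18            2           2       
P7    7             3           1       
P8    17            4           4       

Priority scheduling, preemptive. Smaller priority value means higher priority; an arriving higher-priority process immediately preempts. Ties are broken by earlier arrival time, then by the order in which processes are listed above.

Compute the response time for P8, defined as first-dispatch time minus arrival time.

Schedule: | P3 0-6 | P2 6-7 | P7 7-10 | P2 10-13 | P4 13-15 | P2 15-17 | P8 17-18 | P6 18-20 | P8 20-23 | P1 23-28 | P2 28-35 | P5 35-39 |
Completion: P1=28  P2=35  P3=6  P4=15  P5=39  P6=20  P7=10  P8=23
Response(P8) = first start − arrival = 17 − 17 = 0

0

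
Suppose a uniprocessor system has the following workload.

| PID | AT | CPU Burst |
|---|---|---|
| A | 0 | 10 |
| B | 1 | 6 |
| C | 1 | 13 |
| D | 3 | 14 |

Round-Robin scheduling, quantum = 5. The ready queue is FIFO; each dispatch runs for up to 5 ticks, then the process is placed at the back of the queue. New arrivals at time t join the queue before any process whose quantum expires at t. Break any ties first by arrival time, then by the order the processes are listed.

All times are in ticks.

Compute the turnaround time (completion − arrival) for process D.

Schedule: | A 0-5 | B 5-10 | C 10-15 | D 15-20 | A 20-25 | B 25-26 | C 26-31 | D 31-36 | C 36-39 | D 39-43 |
Completion: A=25  B=26  C=39  D=43
Turnaround(D) = completion − arrival = 43 − 3 = 40

40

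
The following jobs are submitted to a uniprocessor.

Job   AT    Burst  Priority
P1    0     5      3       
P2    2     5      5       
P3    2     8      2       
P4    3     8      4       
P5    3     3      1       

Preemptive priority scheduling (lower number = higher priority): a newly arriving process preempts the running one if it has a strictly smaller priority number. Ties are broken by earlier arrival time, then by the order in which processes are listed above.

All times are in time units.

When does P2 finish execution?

Schedule: | P1 0-2 | P3 2-3 | P5 3-6 | P3 6-13 | P1 13-16 | P4 16-24 | P2 24-29 |
Completion: P1=16  P2=29  P3=13  P4=24  P5=6
Turnaround (C−A): P1=16  P2=27  P3=11  P4=21  P5=3

29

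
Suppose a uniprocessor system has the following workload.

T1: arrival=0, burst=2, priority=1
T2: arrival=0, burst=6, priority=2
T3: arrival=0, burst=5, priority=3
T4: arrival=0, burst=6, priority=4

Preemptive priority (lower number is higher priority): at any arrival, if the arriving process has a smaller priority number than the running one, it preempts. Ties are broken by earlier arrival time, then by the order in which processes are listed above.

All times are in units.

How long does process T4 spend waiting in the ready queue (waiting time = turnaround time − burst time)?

Timeline: | T1 0-2 | T2 2-8 | T3 8-13 | T4 13-19 |
Completion: T1=2  T2=8  T3=13  T4=19
Waiting(T4) = turnaround − burst = 19 − 6 = 13

13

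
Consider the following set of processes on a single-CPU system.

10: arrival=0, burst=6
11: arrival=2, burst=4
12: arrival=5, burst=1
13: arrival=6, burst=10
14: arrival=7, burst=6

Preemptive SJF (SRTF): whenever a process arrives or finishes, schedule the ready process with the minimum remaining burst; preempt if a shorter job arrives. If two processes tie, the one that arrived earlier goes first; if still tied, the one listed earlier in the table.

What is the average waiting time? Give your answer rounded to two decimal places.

4.20

Timeline: | 10 0-6 | 12 6-7 | 11 7-11 | 14 11-17 | 13 17-27 |
Completion: 10=6  11=11  12=7  13=27  14=17
Turnaround (C−A): 10=6  11=9  12=2  13=21  14=10
Waiting times: 10=0, 11=5, 12=1, 13=11, 14=4
Average waiting = (0+5+1+11+4) / 5 = 21/5 = 4.20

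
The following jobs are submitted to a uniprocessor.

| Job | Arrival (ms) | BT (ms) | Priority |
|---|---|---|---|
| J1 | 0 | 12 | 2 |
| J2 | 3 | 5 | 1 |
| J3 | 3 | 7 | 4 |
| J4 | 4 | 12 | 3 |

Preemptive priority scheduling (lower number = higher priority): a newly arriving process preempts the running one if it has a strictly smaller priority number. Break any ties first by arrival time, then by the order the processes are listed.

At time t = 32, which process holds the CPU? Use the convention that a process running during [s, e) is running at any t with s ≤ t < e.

J3

Gantt: | J1 0-3 | J2 3-8 | J1 8-17 | J4 17-29 | J3 29-36 |
Completion: J1=17  J2=8  J3=36  J4=29
Turnaround (C−A): J1=17  J2=5  J3=33  J4=25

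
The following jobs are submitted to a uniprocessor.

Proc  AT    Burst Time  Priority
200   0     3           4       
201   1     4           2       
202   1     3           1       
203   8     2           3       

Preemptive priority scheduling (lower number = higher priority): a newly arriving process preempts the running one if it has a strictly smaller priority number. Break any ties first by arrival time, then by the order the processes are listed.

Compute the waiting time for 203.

0

Timeline: | 200 0-1 | 202 1-4 | 201 4-8 | 203 8-10 | 200 10-12 |
Completion: 200=12  201=8  202=4  203=10
Waiting(203) = turnaround − burst = 2 − 2 = 0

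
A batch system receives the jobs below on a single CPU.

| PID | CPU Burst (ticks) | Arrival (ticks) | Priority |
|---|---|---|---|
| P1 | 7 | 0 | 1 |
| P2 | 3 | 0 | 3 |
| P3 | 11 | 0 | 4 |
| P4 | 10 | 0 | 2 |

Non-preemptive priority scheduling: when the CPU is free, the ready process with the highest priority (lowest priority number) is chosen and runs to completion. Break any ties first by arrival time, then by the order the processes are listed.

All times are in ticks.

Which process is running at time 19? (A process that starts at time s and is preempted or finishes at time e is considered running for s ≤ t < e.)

Timeline: | P1 0-7 | P4 7-17 | P2 17-20 | P3 20-31 |
Completion: P1=7  P2=20  P3=31  P4=17
Turnaround (C−A): P1=7  P2=20  P3=31  P4=17

P2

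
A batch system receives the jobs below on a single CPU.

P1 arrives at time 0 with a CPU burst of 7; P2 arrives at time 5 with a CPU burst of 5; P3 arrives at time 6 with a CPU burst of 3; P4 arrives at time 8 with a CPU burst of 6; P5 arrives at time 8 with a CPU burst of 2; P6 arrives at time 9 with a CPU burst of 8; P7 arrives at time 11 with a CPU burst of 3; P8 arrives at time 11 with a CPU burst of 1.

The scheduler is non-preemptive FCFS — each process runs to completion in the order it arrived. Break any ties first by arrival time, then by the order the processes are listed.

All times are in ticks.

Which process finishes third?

P3

Gantt: | P1 0-7 | P2 7-12 | P3 12-15 | P4 15-21 | P5 21-23 | P6 23-31 | P7 31-34 | P8 34-35 |
Completion: P1=7  P2=12  P3=15  P4=21  P5=23  P6=31  P7=34  P8=35
Finish order: P1 → P2 → P3 → P4 → P5 → P6 → P7 → P8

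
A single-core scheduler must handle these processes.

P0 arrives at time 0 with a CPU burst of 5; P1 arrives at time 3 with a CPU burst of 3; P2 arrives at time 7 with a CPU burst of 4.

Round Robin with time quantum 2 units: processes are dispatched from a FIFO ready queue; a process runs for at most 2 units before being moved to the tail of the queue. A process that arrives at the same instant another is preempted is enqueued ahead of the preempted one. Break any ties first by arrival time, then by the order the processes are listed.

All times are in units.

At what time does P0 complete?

7

Timeline: | P0 0-4 | P1 4-6 | P0 6-7 | P1 7-8 | P2 8-12 |
Completion: P0=7  P1=8  P2=12
Turnaround (C−A): P0=7  P1=5  P2=5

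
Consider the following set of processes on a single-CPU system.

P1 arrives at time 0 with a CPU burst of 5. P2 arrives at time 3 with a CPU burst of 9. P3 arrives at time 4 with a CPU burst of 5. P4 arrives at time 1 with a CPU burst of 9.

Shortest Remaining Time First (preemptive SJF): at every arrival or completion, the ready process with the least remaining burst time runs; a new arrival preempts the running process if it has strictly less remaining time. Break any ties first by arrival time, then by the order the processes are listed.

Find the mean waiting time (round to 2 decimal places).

Schedule: | P1 0-5 | P3 5-10 | P4 10-19 | P2 19-28 |
Completion: P1=5  P2=28  P3=10  P4=19
Turnaround (C−A): P1=5  P2=25  P3=6  P4=18
Waiting times: P1=0, P2=16, P3=1, P4=9
Average waiting = (0+16+1+9) / 4 = 26/4 = 6.50

6.50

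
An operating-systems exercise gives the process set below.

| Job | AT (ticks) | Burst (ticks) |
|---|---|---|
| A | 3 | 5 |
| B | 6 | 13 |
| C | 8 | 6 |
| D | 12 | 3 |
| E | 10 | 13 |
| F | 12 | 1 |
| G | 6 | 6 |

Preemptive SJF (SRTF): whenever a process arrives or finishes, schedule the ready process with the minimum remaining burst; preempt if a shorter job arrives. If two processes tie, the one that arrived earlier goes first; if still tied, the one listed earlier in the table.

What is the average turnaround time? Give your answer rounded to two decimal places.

Timeline: | idle 0-3 | A 3-8 | G 8-12 | F 12-13 | G 13-15 | D 15-18 | C 18-24 | B 24-37 | E 37-50 |
Completion: A=8  B=37  C=24  D=18  E=50  F=13  G=15
Turnaround (C−A): A=5  B=31  C=16  D=6  E=40  F=1  G=9
Turnaround times: A=5, B=31, C=16, D=6, E=40, F=1, G=9
Average turnaround = (5+31+16+6+40+1+9) / 7 = 108/7 = 15.43

15.43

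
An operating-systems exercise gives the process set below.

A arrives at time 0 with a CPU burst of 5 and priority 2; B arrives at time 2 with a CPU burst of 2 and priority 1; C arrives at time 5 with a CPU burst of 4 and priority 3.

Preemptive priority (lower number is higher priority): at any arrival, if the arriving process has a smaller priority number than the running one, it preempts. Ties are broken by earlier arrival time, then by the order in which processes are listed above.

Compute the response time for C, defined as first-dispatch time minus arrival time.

Schedule: | A 0-2 | B 2-4 | A 4-7 | C 7-11 |
Completion: A=7  B=4  C=11
Turnaround (C−A): A=7  B=2  C=6
Response(C) = first start − arrival = 7 − 5 = 2

2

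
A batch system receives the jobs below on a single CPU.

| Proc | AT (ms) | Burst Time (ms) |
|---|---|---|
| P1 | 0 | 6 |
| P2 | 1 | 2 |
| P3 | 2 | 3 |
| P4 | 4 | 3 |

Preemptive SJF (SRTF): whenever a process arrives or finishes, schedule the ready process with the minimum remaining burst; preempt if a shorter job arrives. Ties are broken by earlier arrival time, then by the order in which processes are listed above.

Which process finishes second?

P3

Schedule: | P1 0-1 | P2 1-3 | P3 3-6 | P4 6-9 | P1 9-14 |
Completion: P1=14  P2=3  P3=6  P4=9
Finish order: P2 → P3 → P4 → P1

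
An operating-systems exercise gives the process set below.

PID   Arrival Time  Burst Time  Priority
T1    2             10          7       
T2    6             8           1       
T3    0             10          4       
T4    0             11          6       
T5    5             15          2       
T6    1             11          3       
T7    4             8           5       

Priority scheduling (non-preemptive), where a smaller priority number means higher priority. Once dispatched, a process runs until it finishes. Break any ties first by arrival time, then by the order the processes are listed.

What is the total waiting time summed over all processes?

202

Schedule: | T3 0-10 | T2 10-18 | T5 18-33 | T6 33-44 | T7 44-52 | T4 52-63 | T1 63-73 |
Completion: T1=73  T2=18  T3=10  T4=63  T5=33  T6=44  T7=52
Turnaround (C−A): T1=71  T2=12  T3=10  T4=63  T5=28  T6=43  T7=48
Waiting = turnaround − burst: T1=61, T2=4, T3=0, T4=52, T5=13, T6=32, T7=40
Total waiting = 61 + 4 + 0 + 52 + 13 + 32 + 40 = 202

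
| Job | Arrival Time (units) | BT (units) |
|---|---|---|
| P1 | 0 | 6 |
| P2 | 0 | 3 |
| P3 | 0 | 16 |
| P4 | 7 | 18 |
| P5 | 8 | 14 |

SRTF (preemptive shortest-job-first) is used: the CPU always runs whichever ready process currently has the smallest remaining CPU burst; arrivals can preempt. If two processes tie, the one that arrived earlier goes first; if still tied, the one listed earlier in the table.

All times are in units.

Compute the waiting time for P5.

1

Gantt: | P2 0-3 | P1 3-9 | P5 9-23 | P3 23-39 | P4 39-57 |
Completion: P1=9  P2=3  P3=39  P4=57  P5=23
Turnaround (C−A): P1=9  P2=3  P3=39  P4=50  P5=15
Waiting(P5) = turnaround − burst = 15 − 14 = 1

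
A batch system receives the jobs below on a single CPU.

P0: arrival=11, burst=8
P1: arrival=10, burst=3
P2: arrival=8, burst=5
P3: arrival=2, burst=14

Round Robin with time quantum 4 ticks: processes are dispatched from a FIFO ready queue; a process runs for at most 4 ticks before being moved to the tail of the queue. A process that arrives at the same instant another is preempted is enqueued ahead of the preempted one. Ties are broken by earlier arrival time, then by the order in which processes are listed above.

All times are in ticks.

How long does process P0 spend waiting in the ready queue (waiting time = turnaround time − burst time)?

Gantt: | idle 0-2 | P3 2-10 | P2 10-14 | P1 14-17 | P3 17-21 | P0 21-25 | P2 25-26 | P3 26-28 | P0 28-32 |
Completion: P0=32  P1=17  P2=26  P3=28
Turnaround (C−A): P0=21  P1=7  P2=18  P3=26
Waiting(P0) = turnaround − burst = 21 − 8 = 13

13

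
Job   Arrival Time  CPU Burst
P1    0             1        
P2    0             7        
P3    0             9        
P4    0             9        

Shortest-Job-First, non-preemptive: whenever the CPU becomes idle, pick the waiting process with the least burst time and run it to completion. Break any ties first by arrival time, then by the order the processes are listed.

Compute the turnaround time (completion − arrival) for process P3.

Schedule: | P1 0-1 | P2 1-8 | P3 8-17 | P4 17-26 |
Completion: P1=1  P2=8  P3=17  P4=26
Turnaround (C−A): P1=1  P2=8  P3=17  P4=26
Turnaround(P3) = completion − arrival = 17 − 0 = 17

17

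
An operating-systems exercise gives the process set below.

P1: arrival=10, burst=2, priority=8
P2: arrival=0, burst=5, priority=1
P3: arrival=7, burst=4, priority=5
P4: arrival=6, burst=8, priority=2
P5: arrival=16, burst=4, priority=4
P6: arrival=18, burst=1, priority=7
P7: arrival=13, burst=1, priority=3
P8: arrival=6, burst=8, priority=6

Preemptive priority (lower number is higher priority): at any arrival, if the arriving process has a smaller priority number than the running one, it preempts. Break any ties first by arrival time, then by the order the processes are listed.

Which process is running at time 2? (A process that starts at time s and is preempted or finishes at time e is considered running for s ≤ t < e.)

P2

Gantt: | P2 0-5 | idle 5-6 | P4 6-14 | P7 14-15 | P3 15-16 | P5 16-20 | P3 20-23 | P8 23-31 | P6 31-32 | P1 32-34 |
Completion: P1=34  P2=5  P3=23  P4=14  P5=20  P6=32  P7=15  P8=31
Turnaround (C−A): P1=24  P2=5  P3=16  P4=8  P5=4  P6=14  P7=2  P8=25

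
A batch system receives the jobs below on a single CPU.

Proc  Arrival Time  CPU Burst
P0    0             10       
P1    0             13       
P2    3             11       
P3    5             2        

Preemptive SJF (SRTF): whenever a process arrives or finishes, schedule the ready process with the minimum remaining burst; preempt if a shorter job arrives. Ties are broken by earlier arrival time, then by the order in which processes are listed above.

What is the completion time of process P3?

7

Timeline: | P0 0-5 | P3 5-7 | P0 7-12 | P2 12-23 | P1 23-36 |
Completion: P0=12  P1=36  P2=23  P3=7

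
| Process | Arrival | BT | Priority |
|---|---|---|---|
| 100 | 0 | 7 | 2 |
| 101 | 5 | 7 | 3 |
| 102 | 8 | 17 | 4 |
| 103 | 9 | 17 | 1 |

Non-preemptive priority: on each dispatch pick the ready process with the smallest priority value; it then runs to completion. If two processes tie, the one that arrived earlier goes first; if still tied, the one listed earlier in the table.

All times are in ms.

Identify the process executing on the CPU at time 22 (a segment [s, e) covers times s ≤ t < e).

Gantt: | 100 0-7 | 101 7-14 | 103 14-31 | 102 31-48 |
Completion: 100=7  101=14  102=48  103=31

103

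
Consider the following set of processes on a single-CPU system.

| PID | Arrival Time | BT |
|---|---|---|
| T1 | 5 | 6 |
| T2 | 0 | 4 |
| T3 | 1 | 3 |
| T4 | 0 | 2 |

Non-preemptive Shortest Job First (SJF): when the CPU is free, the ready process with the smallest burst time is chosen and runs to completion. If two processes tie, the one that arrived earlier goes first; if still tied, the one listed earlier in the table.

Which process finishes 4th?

T1

Schedule: | T4 0-2 | T3 2-5 | T2 5-9 | T1 9-15 |
Completion: T1=15  T2=9  T3=5  T4=2
Turnaround (C−A): T1=10  T2=9  T3=4  T4=2
Finish order: T4 → T3 → T2 → T1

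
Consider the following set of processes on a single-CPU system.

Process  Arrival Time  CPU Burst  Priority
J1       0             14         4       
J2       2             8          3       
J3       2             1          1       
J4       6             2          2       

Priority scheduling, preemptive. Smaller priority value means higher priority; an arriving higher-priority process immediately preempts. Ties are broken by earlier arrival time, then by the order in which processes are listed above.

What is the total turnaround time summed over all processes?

Timeline: | J1 0-2 | J3 2-3 | J2 3-6 | J4 6-8 | J2 8-13 | J1 13-25 |
Completion: J1=25  J2=13  J3=3  J4=8
Turnaround (C−A): J1=25  J2=11  J3=1  J4=2
Turnaround = completion − arrival: J1=25, J2=11, J3=1, J4=2
Total turnaround = 25 + 11 + 1 + 2 = 39

39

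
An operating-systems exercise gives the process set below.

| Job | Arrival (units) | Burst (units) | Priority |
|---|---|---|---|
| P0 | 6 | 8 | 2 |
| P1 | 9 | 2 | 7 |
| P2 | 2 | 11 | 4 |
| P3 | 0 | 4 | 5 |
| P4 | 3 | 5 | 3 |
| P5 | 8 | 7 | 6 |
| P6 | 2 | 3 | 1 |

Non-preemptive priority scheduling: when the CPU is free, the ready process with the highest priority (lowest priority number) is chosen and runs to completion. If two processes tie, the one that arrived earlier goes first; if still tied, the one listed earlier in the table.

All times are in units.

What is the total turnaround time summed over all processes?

125

Timeline: | P3 0-4 | P6 4-7 | P0 7-15 | P4 15-20 | P2 20-31 | P5 31-38 | P1 38-40 |
Completion: P0=15  P1=40  P2=31  P3=4  P4=20  P5=38  P6=7
Turnaround = completion − arrival: P0=9, P1=31, P2=29, P3=4, P4=17, P5=30, P6=5
Total turnaround = 9 + 31 + 29 + 4 + 17 + 30 + 5 = 125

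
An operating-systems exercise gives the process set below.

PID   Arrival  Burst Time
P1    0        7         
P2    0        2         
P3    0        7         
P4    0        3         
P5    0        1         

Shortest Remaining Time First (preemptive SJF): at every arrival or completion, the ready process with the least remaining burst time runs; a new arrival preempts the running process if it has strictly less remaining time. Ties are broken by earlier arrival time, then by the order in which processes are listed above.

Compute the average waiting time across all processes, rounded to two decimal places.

4.60

Schedule: | P5 0-1 | P2 1-3 | P4 3-6 | P1 6-13 | P3 13-20 |
Completion: P1=13  P2=3  P3=20  P4=6  P5=1
Waiting times: P1=6, P2=1, P3=13, P4=3, P5=0
Average waiting = (6+1+13+3+0) / 5 = 23/5 = 4.60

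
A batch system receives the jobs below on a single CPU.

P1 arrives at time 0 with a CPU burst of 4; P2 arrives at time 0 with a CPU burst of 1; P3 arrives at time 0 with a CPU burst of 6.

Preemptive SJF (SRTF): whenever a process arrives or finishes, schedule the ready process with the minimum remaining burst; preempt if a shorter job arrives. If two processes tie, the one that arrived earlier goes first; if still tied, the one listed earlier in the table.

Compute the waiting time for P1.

Timeline: | P2 0-1 | P1 1-5 | P3 5-11 |
Completion: P1=5  P2=1  P3=11
Waiting(P1) = turnaround − burst = 5 − 4 = 1

1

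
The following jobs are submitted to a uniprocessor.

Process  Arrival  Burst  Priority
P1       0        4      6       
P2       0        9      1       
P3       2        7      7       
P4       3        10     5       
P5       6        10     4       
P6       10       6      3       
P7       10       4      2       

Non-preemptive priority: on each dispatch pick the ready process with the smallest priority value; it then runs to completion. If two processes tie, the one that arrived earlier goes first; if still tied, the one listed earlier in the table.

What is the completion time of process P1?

43

Timeline: | P2 0-9 | P5 9-19 | P7 19-23 | P6 23-29 | P4 29-39 | P1 39-43 | P3 43-50 |
Completion: P1=43  P2=9  P3=50  P4=39  P5=19  P6=29  P7=23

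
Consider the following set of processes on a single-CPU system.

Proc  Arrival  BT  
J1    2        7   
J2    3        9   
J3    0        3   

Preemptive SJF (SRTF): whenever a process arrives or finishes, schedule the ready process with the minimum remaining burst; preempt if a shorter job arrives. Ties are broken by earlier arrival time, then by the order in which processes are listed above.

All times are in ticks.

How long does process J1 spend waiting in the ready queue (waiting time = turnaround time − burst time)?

1

Schedule: | J3 0-3 | J1 3-10 | J2 10-19 |
Completion: J1=10  J2=19  J3=3
Waiting(J1) = turnaround − burst = 8 − 7 = 1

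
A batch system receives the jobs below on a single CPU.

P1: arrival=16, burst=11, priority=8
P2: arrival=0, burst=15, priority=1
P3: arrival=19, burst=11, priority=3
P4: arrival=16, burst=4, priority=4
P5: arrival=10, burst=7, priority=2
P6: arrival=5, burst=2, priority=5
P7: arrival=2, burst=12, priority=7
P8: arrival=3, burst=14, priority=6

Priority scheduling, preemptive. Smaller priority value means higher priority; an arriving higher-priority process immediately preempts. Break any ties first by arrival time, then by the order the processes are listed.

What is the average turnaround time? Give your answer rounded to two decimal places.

Gantt: | P2 0-15 | P5 15-22 | P3 22-33 | P4 33-37 | P6 37-39 | P8 39-53 | P7 53-65 | P1 65-76 |
Completion: P1=76  P2=15  P3=33  P4=37  P5=22  P6=39  P7=65  P8=53
Turnaround times: P1=60, P2=15, P3=14, P4=21, P5=12, P6=34, P7=63, P8=50
Average turnaround = (60+15+14+21+12+34+63+50) / 8 = 269/8 = 33.63

33.63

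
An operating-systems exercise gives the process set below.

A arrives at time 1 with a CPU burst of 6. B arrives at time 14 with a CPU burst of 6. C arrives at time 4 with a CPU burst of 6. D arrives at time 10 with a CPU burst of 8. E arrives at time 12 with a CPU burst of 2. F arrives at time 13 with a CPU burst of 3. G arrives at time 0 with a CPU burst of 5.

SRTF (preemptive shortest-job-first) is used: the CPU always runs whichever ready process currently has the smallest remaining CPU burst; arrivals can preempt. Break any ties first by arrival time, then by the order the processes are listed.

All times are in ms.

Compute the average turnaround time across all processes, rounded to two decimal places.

11.29

Timeline: | G 0-5 | A 5-11 | C 11-12 | E 12-14 | F 14-17 | C 17-22 | B 22-28 | D 28-36 |
Completion: A=11  B=28  C=22  D=36  E=14  F=17  G=5
Turnaround times: A=10, B=14, C=18, D=26, E=2, F=4, G=5
Average turnaround = (10+14+18+26+2+4+5) / 7 = 79/7 = 11.29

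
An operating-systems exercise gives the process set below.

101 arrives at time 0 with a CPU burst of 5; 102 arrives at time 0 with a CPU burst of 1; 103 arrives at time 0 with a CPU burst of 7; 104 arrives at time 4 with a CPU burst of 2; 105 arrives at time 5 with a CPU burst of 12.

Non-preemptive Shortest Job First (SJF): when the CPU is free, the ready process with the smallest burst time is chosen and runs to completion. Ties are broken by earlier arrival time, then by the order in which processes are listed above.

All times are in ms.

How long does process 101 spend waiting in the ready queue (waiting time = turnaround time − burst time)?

Timeline: | 102 0-1 | 101 1-6 | 104 6-8 | 103 8-15 | 105 15-27 |
Completion: 101=6  102=1  103=15  104=8  105=27
Turnaround (C−A): 101=6  102=1  103=15  104=4  105=22
Waiting(101) = turnaround − burst = 6 − 5 = 1

1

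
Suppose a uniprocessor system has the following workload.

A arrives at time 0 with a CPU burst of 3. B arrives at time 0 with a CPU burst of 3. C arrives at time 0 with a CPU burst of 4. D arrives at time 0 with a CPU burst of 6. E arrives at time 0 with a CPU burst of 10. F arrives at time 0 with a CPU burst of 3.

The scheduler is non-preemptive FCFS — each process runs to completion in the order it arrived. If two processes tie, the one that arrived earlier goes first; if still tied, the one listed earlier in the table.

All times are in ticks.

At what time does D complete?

Schedule: | A 0-3 | B 3-6 | C 6-10 | D 10-16 | E 16-26 | F 26-29 |
Completion: A=3  B=6  C=10  D=16  E=26  F=29
Turnaround (C−A): A=3  B=6  C=10  D=16  E=26  F=29

16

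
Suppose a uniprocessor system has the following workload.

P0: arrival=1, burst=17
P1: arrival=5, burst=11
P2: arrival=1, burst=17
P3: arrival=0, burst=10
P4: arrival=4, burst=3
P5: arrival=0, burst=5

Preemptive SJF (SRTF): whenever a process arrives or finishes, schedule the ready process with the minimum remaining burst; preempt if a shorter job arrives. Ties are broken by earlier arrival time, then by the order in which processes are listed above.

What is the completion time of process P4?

8

Gantt: | P5 0-5 | P4 5-8 | P3 8-18 | P1 18-29 | P0 29-46 | P2 46-63 |
Completion: P0=46  P1=29  P2=63  P3=18  P4=8  P5=5
Turnaround (C−A): P0=45  P1=24  P2=62  P3=18  P4=4  P5=5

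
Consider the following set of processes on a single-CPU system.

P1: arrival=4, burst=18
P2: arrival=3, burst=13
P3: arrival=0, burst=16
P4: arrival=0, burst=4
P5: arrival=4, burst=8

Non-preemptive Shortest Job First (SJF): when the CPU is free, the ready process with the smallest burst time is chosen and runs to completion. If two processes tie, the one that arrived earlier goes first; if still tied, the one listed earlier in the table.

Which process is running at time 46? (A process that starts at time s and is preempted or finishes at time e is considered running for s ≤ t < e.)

P1

Gantt: | P4 0-4 | P5 4-12 | P2 12-25 | P3 25-41 | P1 41-59 |
Completion: P1=59  P2=25  P3=41  P4=4  P5=12
Turnaround (C−A): P1=55  P2=22  P3=41  P4=4  P5=8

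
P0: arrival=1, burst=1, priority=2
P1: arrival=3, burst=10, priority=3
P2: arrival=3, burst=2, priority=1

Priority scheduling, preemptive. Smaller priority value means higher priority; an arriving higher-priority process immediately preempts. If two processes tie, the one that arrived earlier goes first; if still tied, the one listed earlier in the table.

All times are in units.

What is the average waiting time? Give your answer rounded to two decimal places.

0.67

Gantt: | idle 0-1 | P0 1-2 | idle 2-3 | P2 3-5 | P1 5-15 |
Completion: P0=2  P1=15  P2=5
Waiting times: P0=0, P1=2, P2=0
Average waiting = (0+2+0) / 3 = 2/3 = 0.67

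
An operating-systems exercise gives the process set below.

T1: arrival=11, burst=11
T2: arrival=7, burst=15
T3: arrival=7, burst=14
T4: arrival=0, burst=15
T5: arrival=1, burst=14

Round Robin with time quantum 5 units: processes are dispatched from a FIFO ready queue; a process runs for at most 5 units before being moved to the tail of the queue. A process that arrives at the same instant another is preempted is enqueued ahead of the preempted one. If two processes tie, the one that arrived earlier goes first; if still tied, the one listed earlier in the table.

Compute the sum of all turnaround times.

269

Schedule: | T4 0-5 | T5 5-10 | T4 10-15 | T2 15-20 | T3 20-25 | T5 25-30 | T1 30-35 | T4 35-40 | T2 40-45 | T3 45-50 | T5 50-54 | T1 54-59 | T2 59-64 | T3 64-68 | T1 68-69 |
Completion: T1=69  T2=64  T3=68  T4=40  T5=54
Turnaround = completion − arrival: T1=58, T2=57, T3=61, T4=40, T5=53
Total turnaround = 58 + 57 + 61 + 40 + 53 = 269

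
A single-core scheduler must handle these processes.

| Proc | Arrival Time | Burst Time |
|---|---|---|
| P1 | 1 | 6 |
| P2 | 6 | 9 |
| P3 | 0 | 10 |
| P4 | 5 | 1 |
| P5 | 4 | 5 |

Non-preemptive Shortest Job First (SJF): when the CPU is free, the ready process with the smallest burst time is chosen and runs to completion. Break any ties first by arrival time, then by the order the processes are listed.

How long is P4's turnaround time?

6

Timeline: | P3 0-10 | P4 10-11 | P5 11-16 | P1 16-22 | P2 22-31 |
Completion: P1=22  P2=31  P3=10  P4=11  P5=16
Turnaround (C−A): P1=21  P2=25  P3=10  P4=6  P5=12
Turnaround(P4) = completion − arrival = 11 − 5 = 6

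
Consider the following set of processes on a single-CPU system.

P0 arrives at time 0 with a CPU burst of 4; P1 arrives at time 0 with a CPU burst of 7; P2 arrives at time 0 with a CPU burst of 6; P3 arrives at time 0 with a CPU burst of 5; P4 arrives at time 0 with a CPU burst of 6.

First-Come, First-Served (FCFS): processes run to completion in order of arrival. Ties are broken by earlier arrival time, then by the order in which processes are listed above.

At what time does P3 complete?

Gantt: | P0 0-4 | P1 4-11 | P2 11-17 | P3 17-22 | P4 22-28 |
Completion: P0=4  P1=11  P2=17  P3=22  P4=28
Turnaround (C−A): P0=4  P1=11  P2=17  P3=22  P4=28

22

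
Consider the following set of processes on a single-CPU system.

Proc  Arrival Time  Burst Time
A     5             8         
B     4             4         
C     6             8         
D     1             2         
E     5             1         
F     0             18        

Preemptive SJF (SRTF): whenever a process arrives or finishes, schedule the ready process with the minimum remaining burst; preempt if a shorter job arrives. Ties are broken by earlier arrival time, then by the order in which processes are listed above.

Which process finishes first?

Timeline: | F 0-1 | D 1-3 | F 3-4 | B 4-5 | E 5-6 | B 6-9 | A 9-17 | C 17-25 | F 25-41 |
Completion: A=17  B=9  C=25  D=3  E=6  F=41
Finish order: D → E → B → A → C → F

D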